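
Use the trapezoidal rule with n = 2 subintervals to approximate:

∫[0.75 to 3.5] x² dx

f(x) = x²
a = 0.75, b = 3.5, n = 2
h = (b - a)/n = 1.375000

Trapezoidal rule: (h/2)[f(x₀) + 2f(x₁) + 2f(x₂) + ... + f(xₙ)]

x_0 = 0.7500, f(x_0) = 0.562500, coefficient = 1
x_1 = 2.1250, f(x_1) = 4.515625, coefficient = 2
x_2 = 3.5000, f(x_2) = 12.250000, coefficient = 1

I ≈ (1.375000/2) × 21.843750 = 15.017578
Exact value: 14.151042
Error: 0.866536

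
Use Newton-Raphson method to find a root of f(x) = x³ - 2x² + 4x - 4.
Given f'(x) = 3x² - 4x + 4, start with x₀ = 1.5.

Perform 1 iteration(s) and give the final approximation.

f(x) = x³ - 2x² + 4x - 4
f'(x) = 3x² - 4x + 4
x₀ = 1.5

Newton-Raphson formula: x_{n+1} = x_n - f(x_n)/f'(x_n)

Iteration 1:
  f(1.500000) = 0.875000
  f'(1.500000) = 4.750000
  x_1 = 1.500000 - 0.875000/4.750000 = 1.315789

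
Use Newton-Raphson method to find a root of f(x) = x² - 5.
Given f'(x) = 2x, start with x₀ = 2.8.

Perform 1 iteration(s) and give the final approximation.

f(x) = x² - 5
f'(x) = 2x
x₀ = 2.8

Newton-Raphson formula: x_{n+1} = x_n - f(x_n)/f'(x_n)

Iteration 1:
  f(2.800000) = 2.840000
  f'(2.800000) = 5.600000
  x_1 = 2.800000 - 2.840000/5.600000 = 2.292857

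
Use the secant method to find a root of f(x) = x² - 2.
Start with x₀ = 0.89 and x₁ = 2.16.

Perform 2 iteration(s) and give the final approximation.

f(x) = x² - 2
x₀ = 0.89, x₁ = 2.16

Secant formula: x_{n+1} = x_n - f(x_n)(x_n - x_{n-1})/(f(x_n) - f(x_{n-1}))

Iteration 1:
  f(0.890000) = -1.207900
  f(2.160000) = 2.665600
  x_2 = 2.160000 - 2.665600×(2.160000 - 0.890000)/(2.665600 - (-1.207900))
       = 1.286033
Iteration 2:
  f(2.160000) = 2.665600
  f(1.286033) = -0.346120
  x_3 = 1.286033 - (-0.346120)×(1.286033 - 2.160000)/(-0.346120 - 2.665600)
       = 1.386473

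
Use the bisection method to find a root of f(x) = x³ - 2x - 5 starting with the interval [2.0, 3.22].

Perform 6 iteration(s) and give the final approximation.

f(x) = x³ - 2x - 5
Initial interval: [2.0, 3.22]

Iteration 1:
  c_1 = (2.000000 + 3.220000)/2 = 2.610000
  f(c_1) = f(2.610000) = 7.559581
  f(a) × f(c) < 0, new interval: [2.000000, 2.610000]
Iteration 2:
  c_2 = (2.000000 + 2.610000)/2 = 2.305000
  f(c_2) = f(2.305000) = 2.636523
  f(a) × f(c) < 0, new interval: [2.000000, 2.305000]
Iteration 3:
  c_3 = (2.000000 + 2.305000)/2 = 2.152500
  f(c_3) = f(2.152500) = 0.668084
  f(a) × f(c) < 0, new interval: [2.000000, 2.152500]
Iteration 4:
  c_4 = (2.000000 + 2.152500)/2 = 2.076250
  f(c_4) = f(2.076250) = -0.202172
  f(a) × f(c) ≥ 0, new interval: [2.076250, 2.152500]
Iteration 5:
  c_5 = (2.076250 + 2.152500)/2 = 2.114375
  f(c_5) = f(2.114375) = 0.223736
  f(a) × f(c) < 0, new interval: [2.076250, 2.114375]
Iteration 6:
  c_6 = (2.076250 + 2.114375)/2 = 2.095312
  f(c_6) = f(2.095312) = 0.008498
  f(a) × f(c) < 0, new interval: [2.076250, 2.095312]

After 6 iteration(s), the approximation is c_6 = 2.095312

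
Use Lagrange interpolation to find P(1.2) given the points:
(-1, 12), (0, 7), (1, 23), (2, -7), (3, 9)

Lagrange interpolation formula:
P(x) = Σ yᵢ × Lᵢ(x)
where Lᵢ(x) = Π_{j≠i} (x - xⱼ)/(xᵢ - xⱼ)

L_0(1.2) = (1.2 - 0)/(-1 - 0) × (1.2 - 1)/(-1 - 1) × (1.2 - 2)/(-1 - 2) × (1.2 - 3)/(-1 - 3) = 0.014400
L_1(1.2) = (1.2 - (-1))/(0 - (-1)) × (1.2 - 1)/(0 - 1) × (1.2 - 2)/(0 - 2) × (1.2 - 3)/(0 - 3) = -0.105600
L_2(1.2) = (1.2 - (-1))/(1 - (-1)) × (1.2 - 0)/(1 - 0) × (1.2 - 2)/(1 - 2) × (1.2 - 3)/(1 - 3) = 0.950400
L_3(1.2) = (1.2 - (-1))/(2 - (-1)) × (1.2 - 0)/(2 - 0) × (1.2 - 1)/(2 - 1) × (1.2 - 3)/(2 - 3) = 0.158400
L_4(1.2) = (1.2 - (-1))/(3 - (-1)) × (1.2 - 0)/(3 - 0) × (1.2 - 1)/(3 - 1) × (1.2 - 2)/(3 - 2) = -0.017600

P(1.2) = 12×L_0(1.2) + 7×L_1(1.2) + 23×L_2(1.2) + (-7)×L_3(1.2) + 9×L_4(1.2)
P(1.2) = 20.025600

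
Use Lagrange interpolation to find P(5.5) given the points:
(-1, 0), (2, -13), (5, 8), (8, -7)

Lagrange interpolation formula:
P(x) = Σ yᵢ × Lᵢ(x)
where Lᵢ(x) = Π_{j≠i} (x - xⱼ)/(xᵢ - xⱼ)

L_0(5.5) = (5.5 - 2)/(-1 - 2) × (5.5 - 5)/(-1 - 5) × (5.5 - 8)/(-1 - 8) = 0.027006
L_1(5.5) = (5.5 - (-1))/(2 - (-1)) × (5.5 - 5)/(2 - 5) × (5.5 - 8)/(2 - 8) = -0.150463
L_2(5.5) = (5.5 - (-1))/(5 - (-1)) × (5.5 - 2)/(5 - 2) × (5.5 - 8)/(5 - 8) = 1.053241
L_3(5.5) = (5.5 - (-1))/(8 - (-1)) × (5.5 - 2)/(8 - 2) × (5.5 - 5)/(8 - 5) = 0.070216

P(5.5) = 0×L_0(5.5) + (-13)×L_1(5.5) + 8×L_2(5.5) + (-7)×L_3(5.5)
P(5.5) = 9.890432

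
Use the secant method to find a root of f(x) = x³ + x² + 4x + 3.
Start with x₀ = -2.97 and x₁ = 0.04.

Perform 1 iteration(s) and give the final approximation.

f(x) = x³ + x² + 4x + 3
x₀ = -2.97, x₁ = 0.04

Secant formula: x_{n+1} = x_n - f(x_n)(x_n - x_{n-1})/(f(x_n) - f(x_{n-1}))

Iteration 1:
  f(-2.970000) = -26.257173
  f(0.040000) = 3.161664
  x_2 = 0.040000 - 3.161664×(0.040000 - (-2.970000))/(3.161664 - (-26.257173))
       = -0.283487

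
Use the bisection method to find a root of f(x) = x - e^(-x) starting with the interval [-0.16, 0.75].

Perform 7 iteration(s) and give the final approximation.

f(x) = x - e^(-x)
Initial interval: [-0.16, 0.75]

Iteration 1:
  c_1 = (-0.160000 + 0.750000)/2 = 0.295000
  f(c_1) = f(0.295000) = -0.449532
  f(a) × f(c) ≥ 0, new interval: [0.295000, 0.750000]
Iteration 2:
  c_2 = (0.295000 + 0.750000)/2 = 0.522500
  f(c_2) = f(0.522500) = -0.070536
  f(a) × f(c) ≥ 0, new interval: [0.522500, 0.750000]
Iteration 3:
  c_3 = (0.522500 + 0.750000)/2 = 0.636250
  f(c_3) = f(0.636250) = 0.106977
  f(a) × f(c) < 0, new interval: [0.522500, 0.636250]
Iteration 4:
  c_4 = (0.522500 + 0.636250)/2 = 0.579375
  f(c_4) = f(0.579375) = 0.019127
  f(a) × f(c) < 0, new interval: [0.522500, 0.579375]
Iteration 5:
  c_5 = (0.522500 + 0.579375)/2 = 0.550937
  f(c_5) = f(0.550937) = -0.025472
  f(a) × f(c) ≥ 0, new interval: [0.550937, 0.579375]
Iteration 6:
  c_6 = (0.550937 + 0.579375)/2 = 0.565156
  f(c_6) = f(0.565156) = -0.003115
  f(a) × f(c) ≥ 0, new interval: [0.565156, 0.579375]
Iteration 7:
  c_7 = (0.565156 + 0.579375)/2 = 0.572266
  f(c_7) = f(0.572266) = 0.008020
  f(a) × f(c) < 0, new interval: [0.565156, 0.572266]

After 7 iteration(s), the approximation is c_7 = 0.572266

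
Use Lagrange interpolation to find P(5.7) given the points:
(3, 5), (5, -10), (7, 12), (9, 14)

Lagrange interpolation formula:
P(x) = Σ yᵢ × Lᵢ(x)
where Lᵢ(x) = Π_{j≠i} (x - xⱼ)/(xᵢ - xⱼ)

L_0(5.7) = (5.7 - 5)/(3 - 5) × (5.7 - 7)/(3 - 7) × (5.7 - 9)/(3 - 9) = -0.062563
L_1(5.7) = (5.7 - 3)/(5 - 3) × (5.7 - 7)/(5 - 7) × (5.7 - 9)/(5 - 9) = 0.723937
L_2(5.7) = (5.7 - 3)/(7 - 3) × (5.7 - 5)/(7 - 5) × (5.7 - 9)/(7 - 9) = 0.389813
L_3(5.7) = (5.7 - 3)/(9 - 3) × (5.7 - 5)/(9 - 5) × (5.7 - 7)/(9 - 7) = -0.051188

P(5.7) = 5×L_0(5.7) + (-10)×L_1(5.7) + 12×L_2(5.7) + 14×L_3(5.7)
P(5.7) = -3.591062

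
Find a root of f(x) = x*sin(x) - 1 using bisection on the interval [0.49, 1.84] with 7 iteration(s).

f(x) = x*sin(x) - 1
Initial interval: [0.49, 1.84]

Iteration 1:
  c_1 = (0.490000 + 1.840000)/2 = 1.165000
  f(c_1) = f(1.165000) = 0.070388
  f(a) × f(c) < 0, new interval: [0.490000, 1.165000]
Iteration 2:
  c_2 = (0.490000 + 1.165000)/2 = 0.827500
  f(c_2) = f(0.827500) = -0.390760
  f(a) × f(c) ≥ 0, new interval: [0.827500, 1.165000]
Iteration 3:
  c_3 = (0.827500 + 1.165000)/2 = 0.996250
  f(c_3) = f(0.996250) = -0.163709
  f(a) × f(c) ≥ 0, new interval: [0.996250, 1.165000]
Iteration 4:
  c_4 = (0.996250 + 1.165000)/2 = 1.080625
  f(c_4) = f(1.080625) = -0.046616
  f(a) × f(c) ≥ 0, new interval: [1.080625, 1.165000]
Iteration 5:
  c_5 = (1.080625 + 1.165000)/2 = 1.122812
  f(c_5) = f(1.122812) = 0.012016
  f(a) × f(c) < 0, new interval: [1.080625, 1.122812]
Iteration 6:
  c_6 = (1.080625 + 1.122812)/2 = 1.101719
  f(c_6) = f(1.101719) = -0.017283
  f(a) × f(c) ≥ 0, new interval: [1.101719, 1.122812]
Iteration 7:
  c_7 = (1.101719 + 1.122812)/2 = 1.112266
  f(c_7) = f(1.112266) = -0.002627
  f(a) × f(c) ≥ 0, new interval: [1.112266, 1.122812]

After 7 iteration(s), the approximation is c_7 = 1.112266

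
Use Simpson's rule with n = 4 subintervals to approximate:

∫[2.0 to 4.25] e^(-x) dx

f(x) = e^(-x)
a = 2.0, b = 4.25, n = 4
h = (b - a)/n = 0.562500

Simpson's rule: (h/3)[f(x₀) + 4f(x₁) + 2f(x₂) + ... + f(xₙ)]

x_0 = 2.0000, f(x_0) = 0.135335, coefficient = 1
x_1 = 2.5625, f(x_1) = 0.077112, coefficient = 4
x_2 = 3.1250, f(x_2) = 0.043937, coefficient = 2
x_3 = 3.6875, f(x_3) = 0.025035, coefficient = 4
x_4 = 4.2500, f(x_4) = 0.014264, coefficient = 1

I ≈ (0.562500/3) × 0.646058 = 0.121136
Exact value: 0.121071
Error: 0.000065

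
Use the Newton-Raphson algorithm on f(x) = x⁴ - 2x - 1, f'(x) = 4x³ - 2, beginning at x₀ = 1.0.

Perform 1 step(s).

f(x) = x⁴ - 2x - 1
f'(x) = 4x³ - 2
x₀ = 1.0

Newton-Raphson formula: x_{n+1} = x_n - f(x_n)/f'(x_n)

Iteration 1:
  f(1.000000) = -2.000000
  f'(1.000000) = 2.000000
  x_1 = 1.000000 - (-2.000000)/2.000000 = 2.000000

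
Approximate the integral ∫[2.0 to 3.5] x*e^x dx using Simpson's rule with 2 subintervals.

f(x) = x*e^x
a = 2.0, b = 3.5, n = 2
h = (b - a)/n = 0.750000

Simpson's rule: (h/3)[f(x₀) + 4f(x₁) + 2f(x₂) + ... + f(xₙ)]

x_0 = 2.0000, f(x_0) = 14.778112, coefficient = 1
x_1 = 2.7500, f(x_1) = 43.017238, coefficient = 4
x_2 = 3.5000, f(x_2) = 115.904082, coefficient = 1

I ≈ (0.750000/3) × 302.751145 = 75.687786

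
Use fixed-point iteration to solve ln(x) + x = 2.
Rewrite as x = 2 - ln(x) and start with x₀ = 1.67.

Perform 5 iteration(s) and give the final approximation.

Equation: ln(x) + x = 2
Fixed-point form: x = 2 - ln(x)
x₀ = 1.67

x_1 = g(1.670000) = 1.487176
x_2 = g(1.487176) = 1.603121
x_3 = g(1.603121) = 1.528048
x_4 = g(1.528048) = 1.576009
x_5 = g(1.576009) = 1.545104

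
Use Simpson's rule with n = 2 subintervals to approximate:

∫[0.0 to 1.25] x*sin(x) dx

f(x) = x*sin(x)
a = 0.0, b = 1.25, n = 2
h = (b - a)/n = 0.625000

Simpson's rule: (h/3)[f(x₀) + 4f(x₁) + 2f(x₂) + ... + f(xₙ)]

x_0 = 0.0000, f(x_0) = 0.000000, coefficient = 1
x_1 = 0.6250, f(x_1) = 0.365686, coefficient = 4
x_2 = 1.2500, f(x_2) = 1.186231, coefficient = 1

I ≈ (0.625000/3) × 2.648974 = 0.551870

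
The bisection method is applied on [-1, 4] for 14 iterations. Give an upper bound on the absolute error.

Bisection error bound: |error| ≤ (b-a)/2^n
|error| ≤ (4 - (-1))/2^14 = 5/2^14
|error| ≤ 0.0003051758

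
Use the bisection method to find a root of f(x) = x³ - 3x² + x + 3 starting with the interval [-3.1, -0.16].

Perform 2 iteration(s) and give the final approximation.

f(x) = x³ - 3x² + x + 3
Initial interval: [-3.1, -0.16]

Iteration 1:
  c_1 = (-3.100000 + (-0.160000))/2 = -1.630000
  f(c_1) = f(-1.630000) = -10.931447
  f(a) × f(c) ≥ 0, new interval: [-1.630000, -0.160000]
Iteration 2:
  c_2 = (-1.630000 + (-0.160000))/2 = -0.895000
  f(c_2) = f(-0.895000) = -1.014992
  f(a) × f(c) ≥ 0, new interval: [-0.895000, -0.160000]

After 2 iteration(s), the approximation is c_2 = -0.895000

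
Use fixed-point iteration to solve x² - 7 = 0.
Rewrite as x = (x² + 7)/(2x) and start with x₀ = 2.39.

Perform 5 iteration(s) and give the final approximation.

Equation: x² - 7 = 0
Fixed-point form: x = (x² + 7)/(2x)
x₀ = 2.39

x_1 = g(2.390000) = 2.659435
x_2 = g(2.659435) = 2.645787
x_3 = g(2.645787) = 2.645751
x_4 = g(2.645751) = 2.645751
x_5 = g(2.645751) = 2.645751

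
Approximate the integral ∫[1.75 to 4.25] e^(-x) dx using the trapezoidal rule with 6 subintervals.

f(x) = e^(-x)
a = 1.75, b = 4.25, n = 6
h = (b - a)/n = 0.416667

Trapezoidal rule: (h/2)[f(x₀) + 2f(x₁) + 2f(x₂) + ... + f(xₙ)]

x_0 = 1.7500, f(x_0) = 0.173774, coefficient = 1
x_1 = 2.1667, f(x_1) = 0.114559, coefficient = 2
x_2 = 2.5833, f(x_2) = 0.075522, coefficient = 2
x_3 = 3.0000, f(x_3) = 0.049787, coefficient = 2
x_4 = 3.4167, f(x_4) = 0.032822, coefficient = 2
x_5 = 3.8333, f(x_5) = 0.021637, coefficient = 2
x_6 = 4.2500, f(x_6) = 0.014264, coefficient = 1

I ≈ (0.416667/2) × 0.776692 = 0.161811
Exact value: 0.159510
Error: 0.002301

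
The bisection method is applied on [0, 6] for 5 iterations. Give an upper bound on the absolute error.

Bisection error bound: |error| ≤ (b-a)/2^n
|error| ≤ (6 - 0)/2^5 = 6/2^5
|error| ≤ 0.1875000000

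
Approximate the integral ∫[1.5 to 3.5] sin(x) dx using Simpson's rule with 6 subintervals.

f(x) = sin(x)
a = 1.5, b = 3.5, n = 6
h = (b - a)/n = 0.333333

Simpson's rule: (h/3)[f(x₀) + 4f(x₁) + 2f(x₂) + ... + f(xₙ)]

x_0 = 1.5000, f(x_0) = 0.997495, coefficient = 1
x_1 = 1.8333, f(x_1) = 0.965735, coefficient = 4
x_2 = 2.1667, f(x_2) = 0.827660, coefficient = 2
x_3 = 2.5000, f(x_3) = 0.598472, coefficient = 4
x_4 = 2.8333, f(x_4) = 0.303400, coefficient = 2
x_5 = 3.1667, f(x_5) = -0.025071, coefficient = 4
x_6 = 3.5000, f(x_6) = -0.350783, coefficient = 1

I ≈ (0.333333/3) × 9.065375 = 1.007264
Exact value: 1.007194
Error: 0.000070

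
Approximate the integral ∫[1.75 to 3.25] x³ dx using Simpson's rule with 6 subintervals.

f(x) = x³
a = 1.75, b = 3.25, n = 6
h = (b - a)/n = 0.250000

Simpson's rule: (h/3)[f(x₀) + 4f(x₁) + 2f(x₂) + ... + f(xₙ)]

x_0 = 1.7500, f(x_0) = 5.359375, coefficient = 1
x_1 = 2.0000, f(x_1) = 8.000000, coefficient = 4
x_2 = 2.2500, f(x_2) = 11.390625, coefficient = 2
x_3 = 2.5000, f(x_3) = 15.625000, coefficient = 4
x_4 = 2.7500, f(x_4) = 20.796875, coefficient = 2
x_5 = 3.0000, f(x_5) = 27.000000, coefficient = 4
x_6 = 3.2500, f(x_6) = 34.328125, coefficient = 1

I ≈ (0.250000/3) × 306.562500 = 25.546875
Exact value: 25.546875
Error: 0.000000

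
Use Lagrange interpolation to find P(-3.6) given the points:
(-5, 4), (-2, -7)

Lagrange interpolation formula:
P(x) = Σ yᵢ × Lᵢ(x)
where Lᵢ(x) = Π_{j≠i} (x - xⱼ)/(xᵢ - xⱼ)

L_0(-3.6) = (-3.6 - (-2))/(-5 - (-2)) = 0.533333
L_1(-3.6) = (-3.6 - (-5))/(-2 - (-5)) = 0.466667

P(-3.6) = 4×L_0(-3.6) + (-7)×L_1(-3.6)
P(-3.6) = -1.133333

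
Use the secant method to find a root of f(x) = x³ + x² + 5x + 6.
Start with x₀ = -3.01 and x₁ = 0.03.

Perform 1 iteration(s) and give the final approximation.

f(x) = x³ + x² + 5x + 6
x₀ = -3.01, x₁ = 0.03

Secant formula: x_{n+1} = x_n - f(x_n)(x_n - x_{n-1})/(f(x_n) - f(x_{n-1}))

Iteration 1:
  f(-3.010000) = -27.260801
  f(0.030000) = 6.150927
  x_2 = 0.030000 - 6.150927×(0.030000 - (-3.010000))/(6.150927 - (-27.260801))
       = -0.529648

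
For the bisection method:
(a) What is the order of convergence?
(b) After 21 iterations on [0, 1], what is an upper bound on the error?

(a) Bisection has linear (order 1) convergence; the error is halved each step.

(b) Error bound = (b-a)/2^n = (1 - 0)/2^{21}
    = 1/2^{21}

(a) 1 (linear); (b) error ≤ 4.77e-07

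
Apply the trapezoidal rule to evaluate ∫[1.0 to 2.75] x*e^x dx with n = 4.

f(x) = x*e^x
a = 1.0, b = 2.75, n = 4
h = (b - a)/n = 0.437500

Trapezoidal rule: (h/2)[f(x₀) + 2f(x₁) + 2f(x₂) + ... + f(xₙ)]

x_0 = 1.0000, f(x_0) = 2.718282, coefficient = 1
x_1 = 1.4375, f(x_1) = 6.052101, coefficient = 2
x_2 = 1.8750, f(x_2) = 12.226536, coefficient = 2
x_3 = 2.3125, f(x_3) = 23.355423, coefficient = 2
x_4 = 2.7500, f(x_4) = 43.017238, coefficient = 1

I ≈ (0.437500/2) × 129.003639 = 28.219546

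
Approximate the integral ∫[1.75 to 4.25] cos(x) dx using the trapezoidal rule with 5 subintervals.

f(x) = cos(x)
a = 1.75, b = 4.25, n = 5
h = (b - a)/n = 0.500000

Trapezoidal rule: (h/2)[f(x₀) + 2f(x₁) + 2f(x₂) + ... + f(xₙ)]

x_0 = 1.7500, f(x_0) = -0.178246, coefficient = 1
x_1 = 2.2500, f(x_1) = -0.628174, coefficient = 2
x_2 = 2.7500, f(x_2) = -0.924302, coefficient = 2
x_3 = 3.2500, f(x_3) = -0.994130, coefficient = 2
x_4 = 3.7500, f(x_4) = -0.820559, coefficient = 2
x_5 = 4.2500, f(x_5) = -0.446087, coefficient = 1

I ≈ (0.500000/2) × -7.358664 = -1.839666
Exact value: -1.878975
Error: 0.039309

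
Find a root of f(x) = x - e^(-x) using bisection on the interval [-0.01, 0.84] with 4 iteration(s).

f(x) = x - e^(-x)
Initial interval: [-0.01, 0.84]

Iteration 1:
  c_1 = (-0.010000 + 0.840000)/2 = 0.415000
  f(c_1) = f(0.415000) = -0.245340
  f(a) × f(c) ≥ 0, new interval: [0.415000, 0.840000]
Iteration 2:
  c_2 = (0.415000 + 0.840000)/2 = 0.627500
  f(c_2) = f(0.627500) = 0.093575
  f(a) × f(c) < 0, new interval: [0.415000, 0.627500]
Iteration 3:
  c_3 = (0.415000 + 0.627500)/2 = 0.521250
  f(c_3) = f(0.521250) = -0.072528
  f(a) × f(c) ≥ 0, new interval: [0.521250, 0.627500]
Iteration 4:
  c_4 = (0.521250 + 0.627500)/2 = 0.574375
  f(c_4) = f(0.574375) = 0.011318
  f(a) × f(c) < 0, new interval: [0.521250, 0.574375]

After 4 iteration(s), the approximation is c_4 = 0.574375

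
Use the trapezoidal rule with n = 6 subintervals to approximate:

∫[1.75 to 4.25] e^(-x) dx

f(x) = e^(-x)
a = 1.75, b = 4.25, n = 6
h = (b - a)/n = 0.416667

Trapezoidal rule: (h/2)[f(x₀) + 2f(x₁) + 2f(x₂) + ... + f(xₙ)]

x_0 = 1.7500, f(x_0) = 0.173774, coefficient = 1
x_1 = 2.1667, f(x_1) = 0.114559, coefficient = 2
x_2 = 2.5833, f(x_2) = 0.075522, coefficient = 2
x_3 = 3.0000, f(x_3) = 0.049787, coefficient = 2
x_4 = 3.4167, f(x_4) = 0.032822, coefficient = 2
x_5 = 3.8333, f(x_5) = 0.021637, coefficient = 2
x_6 = 4.2500, f(x_6) = 0.014264, coefficient = 1

I ≈ (0.416667/2) × 0.776692 = 0.161811
Exact value: 0.159510
Error: 0.002301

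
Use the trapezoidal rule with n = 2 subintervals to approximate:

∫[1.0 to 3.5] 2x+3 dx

f(x) = 2x+3
a = 1.0, b = 3.5, n = 2
h = (b - a)/n = 1.250000

Trapezoidal rule: (h/2)[f(x₀) + 2f(x₁) + 2f(x₂) + ... + f(xₙ)]

x_0 = 1.0000, f(x_0) = 5.000000, coefficient = 1
x_1 = 2.2500, f(x_1) = 7.500000, coefficient = 2
x_2 = 3.5000, f(x_2) = 10.000000, coefficient = 1

I ≈ (1.250000/2) × 30.000000 = 18.750000
Exact value: 18.750000
Error: 0.000000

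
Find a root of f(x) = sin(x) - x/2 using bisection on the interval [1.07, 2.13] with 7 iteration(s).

f(x) = sin(x) - x/2
Initial interval: [1.07, 2.13]

Iteration 1:
  c_1 = (1.070000 + 2.130000)/2 = 1.600000
  f(c_1) = f(1.600000) = 0.199574
  f(a) × f(c) ≥ 0, new interval: [1.600000, 2.130000]
Iteration 2:
  c_2 = (1.600000 + 2.130000)/2 = 1.865000
  f(c_2) = f(1.865000) = 0.024533
  f(a) × f(c) ≥ 0, new interval: [1.865000, 2.130000]
Iteration 3:
  c_3 = (1.865000 + 2.130000)/2 = 1.997500
  f(c_3) = f(1.997500) = -0.088415
  f(a) × f(c) < 0, new interval: [1.865000, 1.997500]
Iteration 4:
  c_4 = (1.865000 + 1.997500)/2 = 1.931250
  f(c_4) = f(1.931250) = -0.029888
  f(a) × f(c) < 0, new interval: [1.865000, 1.931250]
Iteration 5:
  c_5 = (1.865000 + 1.931250)/2 = 1.898125
  f(c_5) = f(1.898125) = -0.002158
  f(a) × f(c) < 0, new interval: [1.865000, 1.898125]
Iteration 6:
  c_6 = (1.865000 + 1.898125)/2 = 1.881562
  f(c_6) = f(1.881562) = 0.011318
  f(a) × f(c) ≥ 0, new interval: [1.881562, 1.898125]
Iteration 7:
  c_7 = (1.881562 + 1.898125)/2 = 1.889844
  f(c_7) = f(1.889844) = 0.004613
  f(a) × f(c) ≥ 0, new interval: [1.889844, 1.898125]

After 7 iteration(s), the approximation is c_7 = 1.889844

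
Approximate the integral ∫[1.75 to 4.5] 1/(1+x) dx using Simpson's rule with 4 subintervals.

f(x) = 1/(1+x)
a = 1.75, b = 4.5, n = 4
h = (b - a)/n = 0.687500

Simpson's rule: (h/3)[f(x₀) + 4f(x₁) + 2f(x₂) + ... + f(xₙ)]

x_0 = 1.7500, f(x_0) = 0.363636, coefficient = 1
x_1 = 2.4375, f(x_1) = 0.290909, coefficient = 4
x_2 = 3.1250, f(x_2) = 0.242424, coefficient = 2
x_3 = 3.8125, f(x_3) = 0.207792, coefficient = 4
x_4 = 4.5000, f(x_4) = 0.181818, coefficient = 1

I ≈ (0.687500/3) × 3.025108 = 0.693254
Exact value: 0.693147
Error: 0.000107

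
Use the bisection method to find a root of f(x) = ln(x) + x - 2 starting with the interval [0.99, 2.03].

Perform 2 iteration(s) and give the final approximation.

f(x) = ln(x) + x - 2
Initial interval: [0.99, 2.03]

Iteration 1:
  c_1 = (0.990000 + 2.030000)/2 = 1.510000
  f(c_1) = f(1.510000) = -0.077890
  f(a) × f(c) ≥ 0, new interval: [1.510000, 2.030000]
Iteration 2:
  c_2 = (1.510000 + 2.030000)/2 = 1.770000
  f(c_2) = f(1.770000) = 0.340980
  f(a) × f(c) < 0, new interval: [1.510000, 1.770000]

After 2 iteration(s), the approximation is c_2 = 1.770000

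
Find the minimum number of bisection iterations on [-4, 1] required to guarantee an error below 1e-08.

We need (b-a)/2^n ≤ 1e-08
(1 - (-4))/2^n ≤ 1e-08
5/2^n ≤ 1e-08
2^n ≥ 500000000
n ≥ log₂(500000000) = 28.90
n ≥ 29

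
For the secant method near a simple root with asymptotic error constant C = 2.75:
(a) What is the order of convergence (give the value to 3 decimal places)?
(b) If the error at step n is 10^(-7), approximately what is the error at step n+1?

(a) Secant method has superlinear convergence with order φ = (1+√5)/2 ≈ 1.618.
    This means |e_{n+1}| ≈ C|e_n|^1.618.

(b) With |e_n| = 10^(-7) and C = 2.75:
    |e_{n+1}| ≈ 2.75 × (10^(-7))^1.618 = 2.75 × 10^(-11.33)

(a) ≈ 1.618 (golden ratio); (b) |e_{n+1}| ≈ 1.297e-11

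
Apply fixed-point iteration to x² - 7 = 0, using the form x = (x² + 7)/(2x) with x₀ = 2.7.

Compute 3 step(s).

Equation: x² - 7 = 0
Fixed-point form: x = (x² + 7)/(2x)
x₀ = 2.7

x_1 = g(2.700000) = 2.646296
x_2 = g(2.646296) = 2.645751
x_3 = g(2.645751) = 2.645751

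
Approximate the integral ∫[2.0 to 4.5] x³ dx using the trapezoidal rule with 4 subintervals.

f(x) = x³
a = 2.0, b = 4.5, n = 4
h = (b - a)/n = 0.625000

Trapezoidal rule: (h/2)[f(x₀) + 2f(x₁) + 2f(x₂) + ... + f(xₙ)]

x_0 = 2.0000, f(x_0) = 8.000000, coefficient = 1
x_1 = 2.6250, f(x_1) = 18.087891, coefficient = 2
x_2 = 3.2500, f(x_2) = 34.328125, coefficient = 2
x_3 = 3.8750, f(x_3) = 58.185547, coefficient = 2
x_4 = 4.5000, f(x_4) = 91.125000, coefficient = 1

I ≈ (0.625000/2) × 320.328125 = 100.102539
Exact value: 98.515625
Error: 1.586914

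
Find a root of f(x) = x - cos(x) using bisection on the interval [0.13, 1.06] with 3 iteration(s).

f(x) = x - cos(x)
Initial interval: [0.13, 1.06]

Iteration 1:
  c_1 = (0.130000 + 1.060000)/2 = 0.595000
  f(c_1) = f(0.595000) = -0.233148
  f(a) × f(c) ≥ 0, new interval: [0.595000, 1.060000]
Iteration 2:
  c_2 = (0.595000 + 1.060000)/2 = 0.827500
  f(c_2) = f(0.827500) = 0.150782
  f(a) × f(c) < 0, new interval: [0.595000, 0.827500]
Iteration 3:
  c_3 = (0.595000 + 0.827500)/2 = 0.711250
  f(c_3) = f(0.711250) = -0.046296
  f(a) × f(c) ≥ 0, new interval: [0.711250, 0.827500]

After 3 iteration(s), the approximation is c_3 = 0.711250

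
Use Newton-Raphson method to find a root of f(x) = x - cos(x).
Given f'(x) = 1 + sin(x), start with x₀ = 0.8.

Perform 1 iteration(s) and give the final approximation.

f(x) = x - cos(x)
f'(x) = 1 + sin(x)
x₀ = 0.8

Newton-Raphson formula: x_{n+1} = x_n - f(x_n)/f'(x_n)

Iteration 1:
  f(0.800000) = 0.103293
  f'(0.800000) = 1.717356
  x_1 = 0.800000 - 0.103293/1.717356 = 0.739853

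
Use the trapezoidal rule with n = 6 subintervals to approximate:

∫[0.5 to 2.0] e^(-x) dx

f(x) = e^(-x)
a = 0.5, b = 2.0, n = 6
h = (b - a)/n = 0.250000

Trapezoidal rule: (h/2)[f(x₀) + 2f(x₁) + 2f(x₂) + ... + f(xₙ)]

x_0 = 0.5000, f(x_0) = 0.606531, coefficient = 1
x_1 = 0.7500, f(x_1) = 0.472367, coefficient = 2
x_2 = 1.0000, f(x_2) = 0.367879, coefficient = 2
x_3 = 1.2500, f(x_3) = 0.286505, coefficient = 2
x_4 = 1.5000, f(x_4) = 0.223130, coefficient = 2
x_5 = 1.7500, f(x_5) = 0.173774, coefficient = 2
x_6 = 2.0000, f(x_6) = 0.135335, coefficient = 1

I ≈ (0.250000/2) × 3.789176 = 0.473647
Exact value: 0.471195
Error: 0.002452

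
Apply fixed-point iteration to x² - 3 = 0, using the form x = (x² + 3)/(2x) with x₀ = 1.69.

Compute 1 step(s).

Equation: x² - 3 = 0
Fixed-point form: x = (x² + 3)/(2x)
x₀ = 1.69

x_1 = g(1.690000) = 1.732574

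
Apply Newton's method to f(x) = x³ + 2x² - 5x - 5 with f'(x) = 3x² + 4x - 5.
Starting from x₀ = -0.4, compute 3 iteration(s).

f(x) = x³ + 2x² - 5x - 5
f'(x) = 3x² + 4x - 5
x₀ = -0.4

Newton-Raphson formula: x_{n+1} = x_n - f(x_n)/f'(x_n)

Iteration 1:
  f(-0.400000) = -2.744000
  f'(-0.400000) = -6.120000
  x_1 = -0.400000 - (-2.744000)/(-6.120000) = -0.848366
Iteration 2:
  f(-0.848366) = 0.070690
  f'(-0.848366) = -6.234289
  x_2 = -0.848366 - 0.070690/(-6.234289) = -0.837027
Iteration 3:
  f(-0.837027) = -0.000069
  f'(-0.837027) = -6.246265
  x_3 = -0.837027 - (-0.000069)/(-6.246265) = -0.837038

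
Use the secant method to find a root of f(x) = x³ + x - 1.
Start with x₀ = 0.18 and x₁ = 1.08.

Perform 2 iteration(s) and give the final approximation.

f(x) = x³ + x - 1
x₀ = 0.18, x₁ = 1.08

Secant formula: x_{n+1} = x_n - f(x_n)(x_n - x_{n-1})/(f(x_n) - f(x_{n-1}))

Iteration 1:
  f(0.180000) = -0.814168
  f(1.080000) = 1.339712
  x_2 = 1.080000 - 1.339712×(1.080000 - 0.180000)/(1.339712 - (-0.814168))
       = 0.520201
Iteration 2:
  f(1.080000) = 1.339712
  f(0.520201) = -0.339029
  x_3 = 0.520201 - (-0.339029)×(0.520201 - 1.080000)/(-0.339029 - 1.339712)
       = 0.633254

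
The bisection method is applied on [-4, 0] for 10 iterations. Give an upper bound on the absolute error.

Bisection error bound: |error| ≤ (b-a)/2^n
|error| ≤ (0 - (-4))/2^10 = 4/2^10
|error| ≤ 0.0039062500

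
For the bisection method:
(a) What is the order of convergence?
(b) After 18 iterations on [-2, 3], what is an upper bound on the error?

(a) Bisection has linear (order 1) convergence; the error is halved each step.

(b) Error bound = (b-a)/2^n = (3 - (-2))/2^{18}
    = 5/2^{18}

(a) 1 (linear); (b) error ≤ 1.91e-05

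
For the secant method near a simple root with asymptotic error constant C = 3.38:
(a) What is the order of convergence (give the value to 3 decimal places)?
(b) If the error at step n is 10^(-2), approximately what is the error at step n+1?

(a) Secant method has superlinear convergence with order φ = (1+√5)/2 ≈ 1.618.
    This means |e_{n+1}| ≈ C|e_n|^1.618.

(b) With |e_n| = 10^(-2) and C = 3.38:
    |e_{n+1}| ≈ 3.38 × (10^(-2))^1.618 = 3.38 × 10^(-3.24)

(a) ≈ 1.618 (golden ratio); (b) |e_{n+1}| ≈ 1.963e-03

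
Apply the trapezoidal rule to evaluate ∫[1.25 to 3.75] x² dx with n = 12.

f(x) = x²
a = 1.25, b = 3.75, n = 12
h = (b - a)/n = 0.208333

Trapezoidal rule: (h/2)[f(x₀) + 2f(x₁) + 2f(x₂) + ... + f(xₙ)]

x_0 = 1.2500, f(x_0) = 1.562500, coefficient = 1
x_1 = 1.4583, f(x_1) = 2.126736, coefficient = 2
x_2 = 1.6667, f(x_2) = 2.777778, coefficient = 2
x_3 = 1.8750, f(x_3) = 3.515625, coefficient = 2
x_4 = 2.0833, f(x_4) = 4.340278, coefficient = 2
x_5 = 2.2917, f(x_5) = 5.251736, coefficient = 2
x_6 = 2.5000, f(x_6) = 6.250000, coefficient = 2
x_7 = 2.7083, f(x_7) = 7.335069, coefficient = 2
x_8 = 2.9167, f(x_8) = 8.506944, coefficient = 2
x_9 = 3.1250, f(x_9) = 9.765625, coefficient = 2
x_10 = 3.3333, f(x_10) = 11.111111, coefficient = 2
x_11 = 3.5417, f(x_11) = 12.543403, coefficient = 2
x_12 = 3.7500, f(x_12) = 14.062500, coefficient = 1

I ≈ (0.208333/2) × 162.673611 = 16.945168
Exact value: 16.927083
Error: 0.018084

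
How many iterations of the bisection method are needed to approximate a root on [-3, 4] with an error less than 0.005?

We need (b-a)/2^n ≤ 0.005
(4 - (-3))/2^n ≤ 0.005
7/2^n ≤ 0.005
2^n ≥ 1400
n ≥ log₂(1400) = 10.45
n ≥ 11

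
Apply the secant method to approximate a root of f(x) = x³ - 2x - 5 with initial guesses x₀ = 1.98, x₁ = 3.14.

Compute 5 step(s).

f(x) = x³ - 2x - 5
x₀ = 1.98, x₁ = 3.14

Secant formula: x_{n+1} = x_n - f(x_n)(x_n - x_{n-1})/(f(x_n) - f(x_{n-1}))

Iteration 1:
  f(1.980000) = -1.197608
  f(3.140000) = 19.679144
  x_2 = 3.140000 - 19.679144×(3.140000 - 1.980000)/(19.679144 - (-1.197608))
       = 2.046544
Iteration 2:
  f(3.140000) = 19.679144
  f(2.046544) = -0.521460
  x_3 = 2.046544 - (-0.521460)×(2.046544 - 3.140000)/(-0.521460 - 19.679144)
       = 2.074771
Iteration 3:
  f(2.046544) = -0.521460
  f(2.074771) = -0.218331
  x_4 = 2.074771 - (-0.218331)×(2.074771 - 2.046544)/(-0.218331 - (-0.521460))
       = 2.095101
Iteration 4:
  f(2.074771) = -0.218331
  f(2.095101) = 0.006137
  x_5 = 2.095101 - 0.006137×(2.095101 - 2.074771)/(0.006137 - (-0.218331))
       = 2.094545
Iteration 5:
  f(2.095101) = 0.006137
  f(2.094545) = -0.000069
  x_6 = 2.094545 - (-0.000069)×(2.094545 - 2.095101)/(-0.000069 - 0.006137)
       = 2.094551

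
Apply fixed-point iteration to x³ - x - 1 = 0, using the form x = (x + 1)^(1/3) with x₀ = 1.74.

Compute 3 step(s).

Equation: x³ - x - 1 = 0
Fixed-point form: x = (x + 1)^(1/3)
x₀ = 1.74

x_1 = g(1.740000) = 1.399319
x_2 = g(1.399319) = 1.338739
x_3 = g(1.338739) = 1.327376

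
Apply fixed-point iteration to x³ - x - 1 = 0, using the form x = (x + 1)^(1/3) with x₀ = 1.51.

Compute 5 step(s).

Equation: x³ - x - 1 = 0
Fixed-point form: x = (x + 1)^(1/3)
x₀ = 1.51

x_1 = g(1.510000) = 1.359016
x_2 = g(1.359016) = 1.331201
x_3 = g(1.331201) = 1.325948
x_4 = g(1.325948) = 1.324952
x_5 = g(1.324952) = 1.324762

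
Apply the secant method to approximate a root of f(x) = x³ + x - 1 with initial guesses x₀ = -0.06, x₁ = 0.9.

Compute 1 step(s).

f(x) = x³ + x - 1
x₀ = -0.06, x₁ = 0.9

Secant formula: x_{n+1} = x_n - f(x_n)(x_n - x_{n-1})/(f(x_n) - f(x_{n-1}))

Iteration 1:
  f(-0.060000) = -1.060216
  f(0.900000) = 0.629000
  x_2 = 0.900000 - 0.629000×(0.900000 - (-0.060000))/(0.629000 - (-1.060216))
       = 0.542532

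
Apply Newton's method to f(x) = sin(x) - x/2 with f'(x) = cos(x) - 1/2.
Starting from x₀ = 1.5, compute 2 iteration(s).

f(x) = sin(x) - x/2
f'(x) = cos(x) - 1/2
x₀ = 1.5

Newton-Raphson formula: x_{n+1} = x_n - f(x_n)/f'(x_n)

Iteration 1:
  f(1.500000) = 0.247495
  f'(1.500000) = -0.429263
  x_1 = 1.500000 - 0.247495/(-0.429263) = 2.076558
Iteration 2:
  f(2.076558) = -0.163473
  f'(2.076558) = -0.984474
  x_2 = 2.076558 - (-0.163473)/(-0.984474) = 1.910507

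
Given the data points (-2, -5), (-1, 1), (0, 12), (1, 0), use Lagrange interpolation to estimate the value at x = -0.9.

Lagrange interpolation formula:
P(x) = Σ yᵢ × Lᵢ(x)
where Lᵢ(x) = Π_{j≠i} (x - xⱼ)/(xᵢ - xⱼ)

L_0(-0.9) = (-0.9 - (-1))/(-2 - (-1)) × (-0.9 - 0)/(-2 - 0) × (-0.9 - 1)/(-2 - 1) = -0.028500
L_1(-0.9) = (-0.9 - (-2))/(-1 - (-2)) × (-0.9 - 0)/(-1 - 0) × (-0.9 - 1)/(-1 - 1) = 0.940500
L_2(-0.9) = (-0.9 - (-2))/(0 - (-2)) × (-0.9 - (-1))/(0 - (-1)) × (-0.9 - 1)/(0 - 1) = 0.104500
L_3(-0.9) = (-0.9 - (-2))/(1 - (-2)) × (-0.9 - (-1))/(1 - (-1)) × (-0.9 - 0)/(1 - 0) = -0.016500

P(-0.9) = (-5)×L_0(-0.9) + 1×L_1(-0.9) + 12×L_2(-0.9) + 0×L_3(-0.9)
P(-0.9) = 2.337000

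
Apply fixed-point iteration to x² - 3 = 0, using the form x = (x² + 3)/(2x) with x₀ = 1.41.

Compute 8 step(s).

Equation: x² - 3 = 0
Fixed-point form: x = (x² + 3)/(2x)
x₀ = 1.41

x_1 = g(1.410000) = 1.768830
x_2 = g(1.768830) = 1.732433
x_3 = g(1.732433) = 1.732051
x_4 = g(1.732051) = 1.732051
x_5 = g(1.732051) = 1.732051
x_6 = g(1.732051) = 1.732051
x_7 = g(1.732051) = 1.732051
x_8 = g(1.732051) = 1.732051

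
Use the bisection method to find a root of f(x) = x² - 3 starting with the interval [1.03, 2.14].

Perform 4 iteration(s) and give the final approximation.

f(x) = x² - 3
Initial interval: [1.03, 2.14]

Iteration 1:
  c_1 = (1.030000 + 2.140000)/2 = 1.585000
  f(c_1) = f(1.585000) = -0.487775
  f(a) × f(c) ≥ 0, new interval: [1.585000, 2.140000]
Iteration 2:
  c_2 = (1.585000 + 2.140000)/2 = 1.862500
  f(c_2) = f(1.862500) = 0.468906
  f(a) × f(c) < 0, new interval: [1.585000, 1.862500]
Iteration 3:
  c_3 = (1.585000 + 1.862500)/2 = 1.723750
  f(c_3) = f(1.723750) = -0.028686
  f(a) × f(c) ≥ 0, new interval: [1.723750, 1.862500]
Iteration 4:
  c_4 = (1.723750 + 1.862500)/2 = 1.793125
  f(c_4) = f(1.793125) = 0.215297
  f(a) × f(c) < 0, new interval: [1.723750, 1.793125]

After 4 iteration(s), the approximation is c_4 = 1.793125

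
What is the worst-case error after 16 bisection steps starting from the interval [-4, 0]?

Bisection error bound: |error| ≤ (b-a)/2^n
|error| ≤ (0 - (-4))/2^16 = 4/2^16
|error| ≤ 0.0000610352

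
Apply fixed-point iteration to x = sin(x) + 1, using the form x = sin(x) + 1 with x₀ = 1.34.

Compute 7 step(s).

Equation: x = sin(x) + 1
Fixed-point form: x = sin(x) + 1
x₀ = 1.34

x_1 = g(1.340000) = 1.973485
x_2 = g(1.973485) = 1.920011
x_3 = g(1.920011) = 1.939642
x_4 = g(1.939642) = 1.932744
x_5 = g(1.932744) = 1.935209
x_6 = g(1.935209) = 1.934333
x_7 = g(1.934333) = 1.934645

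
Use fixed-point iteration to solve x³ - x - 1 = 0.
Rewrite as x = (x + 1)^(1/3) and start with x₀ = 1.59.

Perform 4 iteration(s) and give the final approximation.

Equation: x³ - x - 1 = 0
Fixed-point form: x = (x + 1)^(1/3)
x₀ = 1.59

x_1 = g(1.590000) = 1.373304
x_2 = g(1.373304) = 1.333883
x_3 = g(1.333883) = 1.326457
x_4 = g(1.326457) = 1.325048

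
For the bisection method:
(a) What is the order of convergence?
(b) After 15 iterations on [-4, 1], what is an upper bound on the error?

(a) Bisection has linear (order 1) convergence; the error is halved each step.

(b) Error bound = (b-a)/2^n = (1 - (-4))/2^{15}
    = 5/2^{15}

(a) 1 (linear); (b) error ≤ 1.53e-04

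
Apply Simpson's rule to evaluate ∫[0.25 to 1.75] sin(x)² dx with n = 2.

f(x) = sin(x)²
a = 0.25, b = 1.75, n = 2
h = (b - a)/n = 0.750000

Simpson's rule: (h/3)[f(x₀) + 4f(x₁) + 2f(x₂) + ... + f(xₙ)]

x_0 = 0.2500, f(x_0) = 0.061209, coefficient = 1
x_1 = 1.0000, f(x_1) = 0.708073, coefficient = 4
x_2 = 1.7500, f(x_2) = 0.968228, coefficient = 1

I ≈ (0.750000/3) × 3.861731 = 0.965433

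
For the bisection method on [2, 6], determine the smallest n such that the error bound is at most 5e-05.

We need (b-a)/2^n ≤ 5e-05
(6 - 2)/2^n ≤ 5e-05
4/2^n ≤ 5e-05
2^n ≥ 80000
n ≥ log₂(80000) = 16.29
n ≥ 17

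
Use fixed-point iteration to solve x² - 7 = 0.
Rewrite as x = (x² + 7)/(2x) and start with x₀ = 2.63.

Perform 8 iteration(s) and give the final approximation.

Equation: x² - 7 = 0
Fixed-point form: x = (x² + 7)/(2x)
x₀ = 2.63

x_1 = g(2.630000) = 2.645798
x_2 = g(2.645798) = 2.645751
x_3 = g(2.645751) = 2.645751
x_4 = g(2.645751) = 2.645751
x_5 = g(2.645751) = 2.645751
x_6 = g(2.645751) = 2.645751
x_7 = g(2.645751) = 2.645751
x_8 = g(2.645751) = 2.645751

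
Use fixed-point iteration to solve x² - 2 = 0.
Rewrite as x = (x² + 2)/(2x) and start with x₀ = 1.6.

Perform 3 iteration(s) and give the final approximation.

Equation: x² - 2 = 0
Fixed-point form: x = (x² + 2)/(2x)
x₀ = 1.6

x_1 = g(1.600000) = 1.425000
x_2 = g(1.425000) = 1.414254
x_3 = g(1.414254) = 1.414214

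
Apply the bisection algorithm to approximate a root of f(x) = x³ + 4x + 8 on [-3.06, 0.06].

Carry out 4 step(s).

f(x) = x³ + 4x + 8
Initial interval: [-3.06, 0.06]

Iteration 1:
  c_1 = (-3.060000 + 0.060000)/2 = -1.500000
  f(c_1) = f(-1.500000) = -1.375000
  f(a) × f(c) ≥ 0, new interval: [-1.500000, 0.060000]
Iteration 2:
  c_2 = (-1.500000 + 0.060000)/2 = -0.720000
  f(c_2) = f(-0.720000) = 4.746752
  f(a) × f(c) < 0, new interval: [-1.500000, -0.720000]
Iteration 3:
  c_3 = (-1.500000 + (-0.720000))/2 = -1.110000
  f(c_3) = f(-1.110000) = 2.192369
  f(a) × f(c) < 0, new interval: [-1.500000, -1.110000]
Iteration 4:
  c_4 = (-1.500000 + (-1.110000))/2 = -1.305000
  f(c_4) = f(-1.305000) = 0.557552
  f(a) × f(c) < 0, new interval: [-1.500000, -1.305000]

After 4 iteration(s), the approximation is c_4 = -1.305000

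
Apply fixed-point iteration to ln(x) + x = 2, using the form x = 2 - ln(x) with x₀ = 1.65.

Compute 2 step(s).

Equation: ln(x) + x = 2
Fixed-point form: x = 2 - ln(x)
x₀ = 1.65

x_1 = g(1.650000) = 1.499225
x_2 = g(1.499225) = 1.595052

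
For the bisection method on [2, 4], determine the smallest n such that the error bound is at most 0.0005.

We need (b-a)/2^n ≤ 0.0005
(4 - 2)/2^n ≤ 0.0005
2/2^n ≤ 0.0005
2^n ≥ 4000
n ≥ log₂(4000) = 11.97
n ≥ 12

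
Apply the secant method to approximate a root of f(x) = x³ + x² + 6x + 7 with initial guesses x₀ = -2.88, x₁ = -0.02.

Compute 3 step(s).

f(x) = x³ + x² + 6x + 7
x₀ = -2.88, x₁ = -0.02

Secant formula: x_{n+1} = x_n - f(x_n)(x_n - x_{n-1})/(f(x_n) - f(x_{n-1}))

Iteration 1:
  f(-2.880000) = -25.873472
  f(-0.020000) = 6.880392
  x_2 = -0.020000 - 6.880392×(-0.020000 - (-2.880000))/(6.880392 - (-25.873472))
       = -0.620782
Iteration 2:
  f(-0.020000) = 6.880392
  f(-0.620782) = 3.421449
  x_3 = -0.620782 - 3.421449×(-0.620782 - (-0.020000))/(3.421449 - 6.880392)
       = -1.215051
Iteration 3:
  f(-0.620782) = 3.421449
  f(-1.215051) = -0.607797
  x_4 = -1.215051 - (-0.607797)×(-1.215051 - (-0.620782))/(-0.607797 - 3.421449)
       = -1.125408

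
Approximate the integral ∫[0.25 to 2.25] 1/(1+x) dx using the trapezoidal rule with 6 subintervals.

f(x) = 1/(1+x)
a = 0.25, b = 2.25, n = 6
h = (b - a)/n = 0.333333

Trapezoidal rule: (h/2)[f(x₀) + 2f(x₁) + 2f(x₂) + ... + f(xₙ)]

x_0 = 0.2500, f(x_0) = 0.800000, coefficient = 1
x_1 = 0.5833, f(x_1) = 0.631579, coefficient = 2
x_2 = 0.9167, f(x_2) = 0.521739, coefficient = 2
x_3 = 1.2500, f(x_3) = 0.444444, coefficient = 2
x_4 = 1.5833, f(x_4) = 0.387097, coefficient = 2
x_5 = 1.9167, f(x_5) = 0.342857, coefficient = 2
x_6 = 2.2500, f(x_6) = 0.307692, coefficient = 1

I ≈ (0.333333/2) × 5.763125 = 0.960521
Exact value: 0.955511
Error: 0.005009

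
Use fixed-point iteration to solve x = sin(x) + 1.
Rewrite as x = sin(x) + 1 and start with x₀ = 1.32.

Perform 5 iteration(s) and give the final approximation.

Equation: x = sin(x) + 1
Fixed-point form: x = sin(x) + 1
x₀ = 1.32

x_1 = g(1.320000) = 1.968715
x_2 = g(1.968715) = 1.921869
x_3 = g(1.921869) = 1.939004
x_4 = g(1.939004) = 1.932974
x_5 = g(1.932974) = 1.935127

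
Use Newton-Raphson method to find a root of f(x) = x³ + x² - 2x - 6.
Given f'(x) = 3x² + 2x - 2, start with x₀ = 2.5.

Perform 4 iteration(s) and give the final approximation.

f(x) = x³ + x² - 2x - 6
f'(x) = 3x² + 2x - 2
x₀ = 2.5

Newton-Raphson formula: x_{n+1} = x_n - f(x_n)/f'(x_n)

Iteration 1:
  f(2.500000) = 10.875000
  f'(2.500000) = 21.750000
  x_1 = 2.500000 - 10.875000/21.750000 = 2.000000
Iteration 2:
  f(2.000000) = 2.000000
  f'(2.000000) = 14.000000
  x_2 = 2.000000 - 2.000000/14.000000 = 1.857143
Iteration 3:
  f(1.857143) = 0.139942
  f'(1.857143) = 12.061224
  x_3 = 1.857143 - 0.139942/12.061224 = 1.845540
Iteration 4:
  f(1.845540) = 0.000883
  f'(1.845540) = 11.909137
  x_4 = 1.845540 - 0.000883/11.909137 = 1.845466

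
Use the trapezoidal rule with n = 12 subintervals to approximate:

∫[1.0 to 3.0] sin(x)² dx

f(x) = sin(x)²
a = 1.0, b = 3.0, n = 12
h = (b - a)/n = 0.166667

Trapezoidal rule: (h/2)[f(x₀) + 2f(x₁) + 2f(x₂) + ... + f(xₙ)]

x_0 = 1.0000, f(x_0) = 0.708073, coefficient = 1
x_1 = 1.1667, f(x_1) = 0.845379, coefficient = 2
x_2 = 1.3333, f(x_2) = 0.944663, coefficient = 2
x_3 = 1.5000, f(x_3) = 0.994996, coefficient = 2
x_4 = 1.6667, f(x_4) = 0.990837, coefficient = 2
x_5 = 1.8333, f(x_5) = 0.932643, coefficient = 2
x_6 = 2.0000, f(x_6) = 0.826822, coefficient = 2
x_7 = 2.1667, f(x_7) = 0.685022, coefficient = 2
x_8 = 2.3333, f(x_8) = 0.522853, coefficient = 2
x_9 = 2.5000, f(x_9) = 0.358169, coefficient = 2
x_10 = 2.6667, f(x_10) = 0.209098, coefficient = 2
x_11 = 2.8333, f(x_11) = 0.092052, coefficient = 2
x_12 = 3.0000, f(x_12) = 0.019915, coefficient = 1

I ≈ (0.166667/2) × 15.533058 = 1.294421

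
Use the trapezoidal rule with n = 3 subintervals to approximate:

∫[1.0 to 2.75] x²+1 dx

f(x) = x²+1
a = 1.0, b = 2.75, n = 3
h = (b - a)/n = 0.583333

Trapezoidal rule: (h/2)[f(x₀) + 2f(x₁) + 2f(x₂) + ... + f(xₙ)]

x_0 = 1.0000, f(x_0) = 2.000000, coefficient = 1
x_1 = 1.5833, f(x_1) = 3.506944, coefficient = 2
x_2 = 2.1667, f(x_2) = 5.694444, coefficient = 2
x_3 = 2.7500, f(x_3) = 8.562500, coefficient = 1

I ≈ (0.583333/2) × 28.965278 = 8.448206
Exact value: 8.348958
Error: 0.099248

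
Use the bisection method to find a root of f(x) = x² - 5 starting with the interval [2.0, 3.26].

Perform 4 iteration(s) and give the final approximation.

f(x) = x² - 5
Initial interval: [2.0, 3.26]

Iteration 1:
  c_1 = (2.000000 + 3.260000)/2 = 2.630000
  f(c_1) = f(2.630000) = 1.916900
  f(a) × f(c) < 0, new interval: [2.000000, 2.630000]
Iteration 2:
  c_2 = (2.000000 + 2.630000)/2 = 2.315000
  f(c_2) = f(2.315000) = 0.359225
  f(a) × f(c) < 0, new interval: [2.000000, 2.315000]
Iteration 3:
  c_3 = (2.000000 + 2.315000)/2 = 2.157500
  f(c_3) = f(2.157500) = -0.345194
  f(a) × f(c) ≥ 0, new interval: [2.157500, 2.315000]
Iteration 4:
  c_4 = (2.157500 + 2.315000)/2 = 2.236250
  f(c_4) = f(2.236250) = 0.000814
  f(a) × f(c) < 0, new interval: [2.157500, 2.236250]

After 4 iteration(s), the approximation is c_4 = 2.236250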